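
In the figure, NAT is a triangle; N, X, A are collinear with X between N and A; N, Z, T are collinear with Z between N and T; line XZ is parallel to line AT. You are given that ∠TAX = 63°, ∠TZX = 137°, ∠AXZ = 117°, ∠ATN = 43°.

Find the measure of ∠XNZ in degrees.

1. ∠NZX = 43°  [linear pair at Z on NT]
2. ∠NXZ = 63°  [linear pair at X on NA]
3. ∠XNZ = 74°  [△NXZ]

∠XNZ = 74°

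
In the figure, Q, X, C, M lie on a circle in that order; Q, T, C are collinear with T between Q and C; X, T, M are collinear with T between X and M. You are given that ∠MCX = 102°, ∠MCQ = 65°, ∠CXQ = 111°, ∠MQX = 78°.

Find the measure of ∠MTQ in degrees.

1. ∠MXQ = 65°  [same arc QM]
2. ∠CMQ = 69°  [cyclic QXCM, opposite ∠X+∠M]
3. ∠QMX = 37°  [△QXM]
4. ∠CQM = 46°  [△QCM]
5. ∠MTQ = 97°  [△QTM]

∠MTQ = 97°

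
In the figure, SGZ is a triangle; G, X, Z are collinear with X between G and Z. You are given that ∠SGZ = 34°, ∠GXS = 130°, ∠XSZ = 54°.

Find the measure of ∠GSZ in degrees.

∠GSZ = 70°

1. ∠SXZ = 50°  [linear pair at X on GZ]
2. ∠SZX = 76°  [△SXZ]
3. ∠GZS = 76°  [X on ray ZG]
4. ∠GSZ = 70°  [△SGZ]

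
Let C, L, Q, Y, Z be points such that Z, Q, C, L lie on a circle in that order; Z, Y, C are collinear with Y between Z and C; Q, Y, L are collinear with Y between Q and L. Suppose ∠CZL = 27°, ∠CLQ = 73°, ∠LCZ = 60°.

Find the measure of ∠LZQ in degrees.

1. ∠CQL = 27°  [same arc CL]
2. ∠LCQ = 80°  [△QCL]
3. ∠LZQ = 100°  [cyclic ZQCL, opposite ∠Z+∠C]

∠LZQ = 100°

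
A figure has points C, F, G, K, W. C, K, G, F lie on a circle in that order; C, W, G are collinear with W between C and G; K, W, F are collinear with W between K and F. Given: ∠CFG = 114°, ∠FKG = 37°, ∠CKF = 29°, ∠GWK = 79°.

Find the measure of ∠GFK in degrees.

1. ∠CKG = 66°  [cyclic CKGF, opposite ∠K+∠F]
2. ∠CGK = 64°  [△KWG]
3. ∠GCK = 50°  [△CKG]
4. ∠GFK = 50°  [same arc KG]

∠GFK = 50°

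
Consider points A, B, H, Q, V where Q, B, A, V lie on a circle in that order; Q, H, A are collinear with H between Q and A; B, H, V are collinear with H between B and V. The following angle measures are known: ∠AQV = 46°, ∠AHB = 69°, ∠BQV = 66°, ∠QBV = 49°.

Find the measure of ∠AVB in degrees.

∠AVB = 20°

1. ∠ABV = 46°  [same arc AV]
2. ∠BAV = 114°  [cyclic QBAV, opposite ∠Q+∠A]
3. ∠AVB = 20°  [△BAV]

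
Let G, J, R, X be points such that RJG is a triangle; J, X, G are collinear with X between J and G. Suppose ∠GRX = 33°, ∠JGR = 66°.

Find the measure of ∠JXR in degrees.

1. ∠RGX = 66°  [X on ray GJ]
2. ∠GXR = 81°  [△RXG]
3. ∠JXR = 99°  [linear pair at X on JG]

∠JXR = 99°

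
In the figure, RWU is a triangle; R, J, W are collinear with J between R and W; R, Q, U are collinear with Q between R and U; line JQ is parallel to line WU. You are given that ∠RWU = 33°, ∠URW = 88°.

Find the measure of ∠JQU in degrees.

1. ∠RUW = 59°  [△RWU]
2. ∠JQR = 59°  [JQ∥WU, corresponding at Q]
3. ∠JQU = 121°  [linear pair at Q on RU]

∠JQU = 121°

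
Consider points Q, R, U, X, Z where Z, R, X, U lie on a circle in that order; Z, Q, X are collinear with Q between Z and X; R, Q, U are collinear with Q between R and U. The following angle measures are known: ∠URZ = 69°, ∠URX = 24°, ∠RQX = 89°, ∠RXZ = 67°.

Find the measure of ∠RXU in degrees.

∠RXU = 136°

1. ∠RUZ = 67°  [same arc ZR]
2. ∠RZU = 44°  [△ZRU]
3. ∠RXU = 136°  [cyclic ZRXU, opposite ∠Z+∠X]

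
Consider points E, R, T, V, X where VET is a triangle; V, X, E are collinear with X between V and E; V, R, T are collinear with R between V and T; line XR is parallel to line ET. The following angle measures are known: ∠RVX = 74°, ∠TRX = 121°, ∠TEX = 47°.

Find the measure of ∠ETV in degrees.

1. ∠EVT = 74°  [X on VE, R on VT]
2. ∠TEV = 47°  [X on ray EV]
3. ∠ETV = 59°  [△VET]

∠ETV = 59°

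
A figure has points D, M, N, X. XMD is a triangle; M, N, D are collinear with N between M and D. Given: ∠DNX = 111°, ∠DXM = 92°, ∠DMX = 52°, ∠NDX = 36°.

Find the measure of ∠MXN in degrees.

∠MXN = 59°

1. ∠MNX = 69°  [linear pair at N on MD]
2. ∠NMX = 52°  [N on ray MD]
3. ∠MXN = 59°  [△XMN]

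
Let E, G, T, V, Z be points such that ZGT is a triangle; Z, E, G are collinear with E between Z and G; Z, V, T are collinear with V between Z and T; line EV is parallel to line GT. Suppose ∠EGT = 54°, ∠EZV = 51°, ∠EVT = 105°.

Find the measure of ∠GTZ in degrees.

∠GTZ = 75°

1. ∠TGZ = 54°  [E on ray GZ]
2. ∠GZT = 51°  [E on ZG, V on ZT]
3. ∠GTZ = 75°  [△ZGT]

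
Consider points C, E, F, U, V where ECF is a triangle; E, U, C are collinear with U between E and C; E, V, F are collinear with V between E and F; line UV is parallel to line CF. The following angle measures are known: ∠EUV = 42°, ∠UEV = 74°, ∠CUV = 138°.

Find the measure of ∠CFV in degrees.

1. ∠EVU = 64°  [△EUV]
2. ∠FVU = 116°  [linear pair at V on EF]
3. ∠CFV = 64°  [UV∥CF, co-interior at F–V]

∠CFV = 64°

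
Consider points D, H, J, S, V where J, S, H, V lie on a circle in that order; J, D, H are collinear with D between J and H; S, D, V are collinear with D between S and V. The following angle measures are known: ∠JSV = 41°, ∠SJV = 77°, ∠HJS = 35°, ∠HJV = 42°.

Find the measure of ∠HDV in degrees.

1. ∠JHV = 41°  [same arc JV]
2. ∠HVS = 35°  [same arc SH]
3. ∠HDV = 104°  [△HDV]

∠HDV = 104°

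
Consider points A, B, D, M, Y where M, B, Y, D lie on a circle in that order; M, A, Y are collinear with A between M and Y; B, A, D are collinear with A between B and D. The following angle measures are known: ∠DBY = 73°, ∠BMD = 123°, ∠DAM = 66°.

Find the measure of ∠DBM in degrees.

1. ∠DMY = 73°  [same arc YD]
2. ∠BDM = 41°  [△MAD]
3. ∠DBM = 16°  [△MBD]

∠DBM = 16°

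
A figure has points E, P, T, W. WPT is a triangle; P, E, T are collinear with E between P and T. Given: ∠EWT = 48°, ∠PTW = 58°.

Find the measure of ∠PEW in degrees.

1. ∠ETW = 58°  [E on ray TP]
2. ∠TEW = 74°  [△WET]
3. ∠PEW = 106°  [linear pair at E on PT]

∠PEW = 106°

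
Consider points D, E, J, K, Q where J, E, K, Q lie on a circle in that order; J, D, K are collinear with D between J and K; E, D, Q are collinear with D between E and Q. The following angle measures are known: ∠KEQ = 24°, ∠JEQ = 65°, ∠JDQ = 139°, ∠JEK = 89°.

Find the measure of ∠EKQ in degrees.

1. ∠JKQ = 65°  [same arc JQ]
2. ∠KDQ = 41°  [linear pair at D on JK]
3. ∠EQK = 74°  [△KDQ]
4. ∠EKQ = 82°  [△EKQ]

∠EKQ = 82°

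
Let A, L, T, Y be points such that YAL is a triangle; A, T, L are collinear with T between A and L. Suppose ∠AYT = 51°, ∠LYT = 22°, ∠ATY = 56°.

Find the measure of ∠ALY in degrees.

∠ALY = 34°

1. ∠LTY = 124°  [linear pair at T on AL]
2. ∠TLY = 34°  [△YTL]
3. ∠ALY = 34°  [T on ray LA]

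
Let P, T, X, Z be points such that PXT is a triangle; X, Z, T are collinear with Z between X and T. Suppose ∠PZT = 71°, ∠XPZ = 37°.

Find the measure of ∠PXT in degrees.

1. ∠PZX = 109°  [linear pair at Z on XT]
2. ∠PXZ = 34°  [△PXZ]
3. ∠PXT = 34°  [Z on ray XT]

∠PXT = 34°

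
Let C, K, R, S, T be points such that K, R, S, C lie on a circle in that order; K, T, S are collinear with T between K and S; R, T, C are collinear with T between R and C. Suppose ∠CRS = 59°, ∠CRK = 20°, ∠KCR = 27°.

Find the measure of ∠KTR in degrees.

∠KTR = 86°

1. ∠KSR = 27°  [same arc KR]
2. ∠RTS = 94°  [△RTS]
3. ∠KTR = 86°  [linear pair at T on KS]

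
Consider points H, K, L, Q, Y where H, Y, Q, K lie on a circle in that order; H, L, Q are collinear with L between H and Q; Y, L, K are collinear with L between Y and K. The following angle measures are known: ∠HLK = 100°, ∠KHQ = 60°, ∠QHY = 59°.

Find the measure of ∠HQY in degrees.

∠HQY = 20°

1. ∠QLY = 100°  [vertical angles at L]
2. ∠KYQ = 60°  [same arc QK]
3. ∠HQY = 20°  [△YLQ]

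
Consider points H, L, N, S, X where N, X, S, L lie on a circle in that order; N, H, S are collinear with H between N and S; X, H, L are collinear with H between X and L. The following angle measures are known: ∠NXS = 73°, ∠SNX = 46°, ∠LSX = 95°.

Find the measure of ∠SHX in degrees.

1. ∠NSX = 61°  [△NXS]
2. ∠SLX = 46°  [same arc XS]
3. ∠LXS = 39°  [△XSL]
4. ∠SHX = 80°  [△XHS]

∠SHX = 80°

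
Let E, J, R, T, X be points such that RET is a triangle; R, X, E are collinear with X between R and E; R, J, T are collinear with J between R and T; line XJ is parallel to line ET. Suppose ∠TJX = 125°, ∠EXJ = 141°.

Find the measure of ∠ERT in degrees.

∠ERT = 86°

1. ∠RJX = 55°  [linear pair at J on RT]
2. ∠JXR = 39°  [linear pair at X on RE]
3. ∠JRX = 86°  [△RXJ]
4. ∠ERT = 86°  [X on RE, J on RT]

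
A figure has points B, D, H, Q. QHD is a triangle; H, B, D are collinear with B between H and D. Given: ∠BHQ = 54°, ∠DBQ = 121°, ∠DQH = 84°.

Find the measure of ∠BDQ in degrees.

∠BDQ = 42°

1. ∠DHQ = 54°  [B on ray HD]
2. ∠HDQ = 42°  [△QHD]
3. ∠BDQ = 42°  [B on ray DH]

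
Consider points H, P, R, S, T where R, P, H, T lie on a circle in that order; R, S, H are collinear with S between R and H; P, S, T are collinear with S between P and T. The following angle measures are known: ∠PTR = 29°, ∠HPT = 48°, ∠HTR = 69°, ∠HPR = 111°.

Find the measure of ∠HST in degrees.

∠HST = 77°

1. ∠HRT = 48°  [same arc HT]
2. ∠RST = 103°  [△RST]
3. ∠HST = 77°  [linear pair at S on RH]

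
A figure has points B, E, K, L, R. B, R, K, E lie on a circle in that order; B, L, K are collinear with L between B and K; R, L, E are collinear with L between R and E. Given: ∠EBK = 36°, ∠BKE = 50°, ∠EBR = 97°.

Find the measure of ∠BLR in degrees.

∠BLR = 69°

1. ∠ERK = 36°  [same arc KE]
2. ∠BRE = 50°  [same arc BE]
3. ∠EKR = 83°  [cyclic BRKE, opposite ∠B+∠K]
4. ∠KER = 61°  [△RKE]
5. ∠KBR = 61°  [same arc RK]
6. ∠BLR = 69°  [△BLR]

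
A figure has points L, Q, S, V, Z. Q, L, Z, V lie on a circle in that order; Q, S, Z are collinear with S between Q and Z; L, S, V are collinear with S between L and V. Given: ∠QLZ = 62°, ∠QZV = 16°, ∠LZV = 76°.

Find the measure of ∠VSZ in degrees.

1. ∠QVZ = 118°  [cyclic QLZV, opposite ∠L+∠V]
2. ∠QLV = 16°  [same arc QV]
3. ∠VQZ = 46°  [△QZV]
4. ∠LQV = 104°  [cyclic QLZV, opposite ∠Q+∠Z]
5. ∠LVQ = 60°  [△QLV]
6. ∠QSV = 74°  [△QSV]
7. ∠VSZ = 106°  [linear pair at S on QZ]

∠VSZ = 106°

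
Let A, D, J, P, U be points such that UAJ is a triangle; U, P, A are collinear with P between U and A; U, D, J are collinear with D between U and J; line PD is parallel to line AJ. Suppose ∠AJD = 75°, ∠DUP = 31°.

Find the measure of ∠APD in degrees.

∠APD = 106°

1. ∠AJU = 75°  [D on ray JU]
2. ∠AUJ = 31°  [P on UA, D on UJ]
3. ∠JAU = 74°  [△UAJ]
4. ∠DPU = 74°  [PD∥AJ, corresponding at P]
5. ∠APD = 106°  [linear pair at P on UA]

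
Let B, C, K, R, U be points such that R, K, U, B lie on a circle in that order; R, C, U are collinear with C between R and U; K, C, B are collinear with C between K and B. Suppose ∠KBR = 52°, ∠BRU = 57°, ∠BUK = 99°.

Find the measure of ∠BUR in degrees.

1. ∠BCR = 71°  [△RCB]
2. ∠BKU = 57°  [same arc UB]
3. ∠KBU = 24°  [△KUB]
4. ∠BCU = 109°  [linear pair at C on RU]
5. ∠BUR = 47°  [△UCB]

∠BUR = 47°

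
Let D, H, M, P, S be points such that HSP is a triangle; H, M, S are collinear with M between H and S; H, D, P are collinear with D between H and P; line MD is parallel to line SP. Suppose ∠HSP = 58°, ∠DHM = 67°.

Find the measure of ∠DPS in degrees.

∠DPS = 55°

1. ∠DMH = 58°  [MD∥SP, corresponding at M]
2. ∠HDM = 55°  [△HMD]
3. ∠MDP = 125°  [linear pair at D on HP]
4. ∠DPS = 55°  [MD∥SP, co-interior at P–D]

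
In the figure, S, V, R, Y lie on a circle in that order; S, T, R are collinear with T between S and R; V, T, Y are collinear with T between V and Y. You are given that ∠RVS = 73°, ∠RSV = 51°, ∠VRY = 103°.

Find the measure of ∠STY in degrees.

1. ∠SRV = 56°  [△SVR]
2. ∠RYV = 51°  [same arc VR]
3. ∠RVY = 26°  [△VRY]
4. ∠SYV = 56°  [same arc SV]
5. ∠RSY = 26°  [same arc RY]
6. ∠STY = 98°  [△STY]

∠STY = 98°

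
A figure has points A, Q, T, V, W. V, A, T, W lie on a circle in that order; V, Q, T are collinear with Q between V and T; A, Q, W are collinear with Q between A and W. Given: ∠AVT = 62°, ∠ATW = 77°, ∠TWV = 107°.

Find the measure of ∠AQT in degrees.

1. ∠AWT = 62°  [same arc AT]
2. ∠TAW = 41°  [△ATW]
3. ∠TAV = 73°  [cyclic VATW, opposite ∠A+∠W]
4. ∠ATV = 45°  [△VAT]
5. ∠AQT = 94°  [△AQT]

∠AQT = 94°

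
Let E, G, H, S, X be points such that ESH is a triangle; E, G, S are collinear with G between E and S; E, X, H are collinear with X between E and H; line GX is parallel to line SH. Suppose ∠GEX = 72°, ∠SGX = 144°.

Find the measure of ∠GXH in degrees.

∠GXH = 108°

1. ∠EGX = 36°  [linear pair at G on ES]
2. ∠EXG = 72°  [△EGX]
3. ∠GXH = 108°  [linear pair at X on EH]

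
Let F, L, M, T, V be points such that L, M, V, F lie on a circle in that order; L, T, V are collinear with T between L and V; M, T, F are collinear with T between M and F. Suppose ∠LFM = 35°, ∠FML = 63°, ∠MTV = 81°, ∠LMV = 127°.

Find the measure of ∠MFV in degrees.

∠MFV = 18°

1. ∠LVM = 35°  [same arc LM]
2. ∠FLM = 82°  [△LMF]
3. ∠FMV = 64°  [△MTV]
4. ∠FVM = 98°  [cyclic LMVF, opposite ∠L+∠V]
5. ∠MFV = 18°  [△MVF]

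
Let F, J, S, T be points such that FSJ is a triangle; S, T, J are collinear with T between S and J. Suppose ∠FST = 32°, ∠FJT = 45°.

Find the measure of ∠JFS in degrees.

∠JFS = 103°

1. ∠FSJ = 32°  [T on ray SJ]
2. ∠FJS = 45°  [T on ray JS]
3. ∠JFS = 103°  [△FSJ]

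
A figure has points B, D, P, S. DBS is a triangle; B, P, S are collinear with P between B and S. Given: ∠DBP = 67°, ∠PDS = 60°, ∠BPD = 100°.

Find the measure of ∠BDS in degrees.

1. ∠DBS = 67°  [P on ray BS]
2. ∠DPS = 80°  [linear pair at P on BS]
3. ∠DSP = 40°  [△DPS]
4. ∠BSD = 40°  [P on ray SB]
5. ∠BDS = 73°  [△DBS]

∠BDS = 73°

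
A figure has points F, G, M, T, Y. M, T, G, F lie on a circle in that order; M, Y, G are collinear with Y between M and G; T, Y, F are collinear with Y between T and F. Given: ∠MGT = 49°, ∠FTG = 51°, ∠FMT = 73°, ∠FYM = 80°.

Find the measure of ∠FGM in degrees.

∠FGM = 58°

1. ∠MFT = 49°  [same arc MT]
2. ∠FTM = 58°  [△MTF]
3. ∠FGM = 58°  [same arc MF]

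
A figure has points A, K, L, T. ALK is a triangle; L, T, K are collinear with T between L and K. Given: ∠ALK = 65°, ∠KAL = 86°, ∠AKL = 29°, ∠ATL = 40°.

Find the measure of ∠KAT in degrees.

∠KAT = 11°

1. ∠AKT = 29°  [T on ray KL]
2. ∠ATK = 140°  [linear pair at T on LK]
3. ∠KAT = 11°  [△ATK]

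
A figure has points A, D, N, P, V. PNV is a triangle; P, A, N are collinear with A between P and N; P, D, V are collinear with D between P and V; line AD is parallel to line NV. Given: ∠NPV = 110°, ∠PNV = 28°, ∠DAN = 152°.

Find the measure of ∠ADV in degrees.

1. ∠NVP = 42°  [△PNV]
2. ∠ADP = 42°  [AD∥NV, corresponding at D]
3. ∠ADV = 138°  [linear pair at D on PV]

∠ADV = 138°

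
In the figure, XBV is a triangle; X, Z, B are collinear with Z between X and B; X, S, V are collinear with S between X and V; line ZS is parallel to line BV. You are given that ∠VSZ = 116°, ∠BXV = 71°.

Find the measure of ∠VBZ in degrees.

1. ∠XSZ = 64°  [linear pair at S on XV]
2. ∠SXZ = 71°  [Z on XB, S on XV]
3. ∠SZX = 45°  [△XZS]
4. ∠BZS = 135°  [linear pair at Z on XB]
5. ∠VBZ = 45°  [ZS∥BV, co-interior at B–Z]

∠VBZ = 45°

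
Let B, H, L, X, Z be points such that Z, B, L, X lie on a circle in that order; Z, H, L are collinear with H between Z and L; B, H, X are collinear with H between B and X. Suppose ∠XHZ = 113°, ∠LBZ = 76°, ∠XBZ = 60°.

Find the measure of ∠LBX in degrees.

1. ∠LXZ = 104°  [cyclic ZBLX, opposite ∠B+∠X]
2. ∠XLZ = 60°  [same arc ZX]
3. ∠LZX = 16°  [△ZLX]
4. ∠LBX = 16°  [same arc LX]

∠LBX = 16°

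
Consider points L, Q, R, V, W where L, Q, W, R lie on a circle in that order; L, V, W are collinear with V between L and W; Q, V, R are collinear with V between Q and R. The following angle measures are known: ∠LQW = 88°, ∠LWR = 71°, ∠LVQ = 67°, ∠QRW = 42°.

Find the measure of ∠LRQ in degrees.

1. ∠LRW = 92°  [cyclic LQWR, opposite ∠Q+∠R]
2. ∠RLW = 17°  [△LWR]
3. ∠RVW = 67°  [△WVR]
4. ∠LVR = 113°  [linear pair at V on LW]
5. ∠LRQ = 50°  [△LVR]

∠LRQ = 50°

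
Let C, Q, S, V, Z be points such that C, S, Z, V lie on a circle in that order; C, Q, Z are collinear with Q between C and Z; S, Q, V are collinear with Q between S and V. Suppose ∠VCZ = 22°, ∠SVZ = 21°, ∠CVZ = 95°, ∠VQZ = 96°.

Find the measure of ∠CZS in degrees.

1. ∠SCZ = 21°  [same arc SZ]
2. ∠CSZ = 85°  [cyclic CSZV, opposite ∠S+∠V]
3. ∠CZS = 74°  [△CSZ]

∠CZS = 74°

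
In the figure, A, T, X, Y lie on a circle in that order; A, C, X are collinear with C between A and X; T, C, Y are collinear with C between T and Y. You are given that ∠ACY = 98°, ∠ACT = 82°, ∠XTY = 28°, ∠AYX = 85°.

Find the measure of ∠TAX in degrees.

∠TAX = 31°

1. ∠TCX = 98°  [vertical angles at C]
2. ∠AXT = 54°  [△TCX]
3. ∠ATX = 95°  [cyclic ATXY, opposite ∠T+∠Y]
4. ∠TAX = 31°  [△ATX]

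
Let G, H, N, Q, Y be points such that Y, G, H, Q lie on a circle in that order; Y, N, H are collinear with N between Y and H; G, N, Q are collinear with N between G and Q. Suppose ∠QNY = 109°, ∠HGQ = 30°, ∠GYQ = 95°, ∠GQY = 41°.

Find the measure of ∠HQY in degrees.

∠HQY = 106°

1. ∠HYQ = 30°  [△YNQ]
2. ∠QGY = 44°  [△YGQ]
3. ∠QHY = 44°  [same arc YQ]
4. ∠HQY = 106°  [△YHQ]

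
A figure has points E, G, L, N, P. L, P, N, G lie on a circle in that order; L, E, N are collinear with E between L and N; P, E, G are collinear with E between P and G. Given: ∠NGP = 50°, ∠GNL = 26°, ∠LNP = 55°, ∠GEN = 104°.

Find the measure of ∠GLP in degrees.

1. ∠GPL = 26°  [same arc LG]
2. ∠LGP = 55°  [same arc LP]
3. ∠GLP = 99°  [△LPG]

∠GLP = 99°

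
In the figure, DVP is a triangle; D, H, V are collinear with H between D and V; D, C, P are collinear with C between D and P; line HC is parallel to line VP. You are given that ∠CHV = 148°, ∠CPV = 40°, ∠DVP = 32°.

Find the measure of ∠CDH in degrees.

1. ∠DPV = 40°  [C on ray PD]
2. ∠PDV = 108°  [△DVP]
3. ∠CDH = 108°  [H on DV, C on DP]

∠CDH = 108°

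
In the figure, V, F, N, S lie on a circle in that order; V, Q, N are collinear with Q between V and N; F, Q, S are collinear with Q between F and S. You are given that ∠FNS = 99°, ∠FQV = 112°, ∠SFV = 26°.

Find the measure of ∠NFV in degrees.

∠NFV = 65°

1. ∠FVS = 81°  [cyclic VFNS, opposite ∠V+∠N]
2. ∠FVN = 42°  [△VQF]
3. ∠FSV = 73°  [△VFS]
4. ∠FNV = 73°  [same arc VF]
5. ∠NFV = 65°  [△VFN]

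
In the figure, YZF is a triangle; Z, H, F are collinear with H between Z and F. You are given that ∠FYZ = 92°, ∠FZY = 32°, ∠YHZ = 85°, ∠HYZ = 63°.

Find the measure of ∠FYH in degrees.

1. ∠YFZ = 56°  [△YZF]
2. ∠FHY = 95°  [linear pair at H on ZF]
3. ∠HFY = 56°  [H on ray FZ]
4. ∠FYH = 29°  [△YHF]

∠FYH = 29°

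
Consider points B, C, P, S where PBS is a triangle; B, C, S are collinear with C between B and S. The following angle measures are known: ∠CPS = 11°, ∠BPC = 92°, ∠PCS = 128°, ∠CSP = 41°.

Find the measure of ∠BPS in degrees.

∠BPS = 103°

1. ∠BCP = 52°  [linear pair at C on BS]
2. ∠BSP = 41°  [C on ray SB]
3. ∠CBP = 36°  [△PBC]
4. ∠PBS = 36°  [C on ray BS]
5. ∠BPS = 103°  [△PBS]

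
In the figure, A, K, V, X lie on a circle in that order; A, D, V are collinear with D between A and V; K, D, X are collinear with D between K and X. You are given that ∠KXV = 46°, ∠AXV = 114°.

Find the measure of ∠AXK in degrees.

∠AXK = 68°

1. ∠KAV = 46°  [same arc KV]
2. ∠AKV = 66°  [cyclic AKVX, opposite ∠K+∠X]
3. ∠AVK = 68°  [△AKV]
4. ∠AXK = 68°  [same arc AK]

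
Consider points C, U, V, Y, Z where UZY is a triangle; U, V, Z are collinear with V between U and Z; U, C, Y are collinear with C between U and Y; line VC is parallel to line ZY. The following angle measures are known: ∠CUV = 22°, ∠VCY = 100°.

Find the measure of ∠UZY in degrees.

1. ∠UCV = 80°  [linear pair at C on UY]
2. ∠CVU = 78°  [△UVC]
3. ∠UZY = 78°  [VC∥ZY, corresponding at V]

∠UZY = 78°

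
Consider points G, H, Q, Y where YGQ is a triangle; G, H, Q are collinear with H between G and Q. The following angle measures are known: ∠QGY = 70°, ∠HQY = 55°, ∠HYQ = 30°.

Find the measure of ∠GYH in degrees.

∠GYH = 25°

1. ∠HGY = 70°  [H on ray GQ]
2. ∠QHY = 95°  [△YHQ]
3. ∠GHY = 85°  [linear pair at H on GQ]
4. ∠GYH = 25°  [△YGH]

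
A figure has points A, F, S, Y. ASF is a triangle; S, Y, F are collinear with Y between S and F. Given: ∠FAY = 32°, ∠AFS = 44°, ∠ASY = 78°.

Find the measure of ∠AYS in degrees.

∠AYS = 76°

1. ∠AFY = 44°  [Y on ray FS]
2. ∠AYF = 104°  [△AYF]
3. ∠AYS = 76°  [linear pair at Y on SF]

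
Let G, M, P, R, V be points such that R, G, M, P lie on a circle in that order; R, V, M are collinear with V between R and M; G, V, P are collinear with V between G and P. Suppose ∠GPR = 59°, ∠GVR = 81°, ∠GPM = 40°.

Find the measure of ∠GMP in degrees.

1. ∠GMR = 59°  [same arc RG]
2. ∠GVM = 99°  [linear pair at V on RM]
3. ∠MGP = 22°  [△GVM]
4. ∠GMP = 118°  [△GMP]

∠GMP = 118°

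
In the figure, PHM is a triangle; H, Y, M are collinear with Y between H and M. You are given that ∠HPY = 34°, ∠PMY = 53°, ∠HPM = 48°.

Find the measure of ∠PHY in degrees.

∠PHY = 79°

1. ∠HMP = 53°  [Y on ray MH]
2. ∠MHP = 79°  [△PHM]
3. ∠PHY = 79°  [Y on ray HM]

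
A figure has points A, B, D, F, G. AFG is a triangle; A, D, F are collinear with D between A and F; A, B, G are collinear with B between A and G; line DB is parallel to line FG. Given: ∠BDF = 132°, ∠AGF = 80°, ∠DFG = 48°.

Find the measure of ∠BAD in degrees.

1. ∠ADB = 48°  [linear pair at D on AF]
2. ∠ABD = 80°  [DB∥FG, corresponding at B]
3. ∠BAD = 52°  [△ADB]

∠BAD = 52°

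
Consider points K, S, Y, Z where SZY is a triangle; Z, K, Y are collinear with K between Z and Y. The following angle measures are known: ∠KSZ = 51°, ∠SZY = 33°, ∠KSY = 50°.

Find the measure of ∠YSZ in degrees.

1. ∠KZS = 33°  [K on ray ZY]
2. ∠SKZ = 96°  [△SZK]
3. ∠SKY = 84°  [linear pair at K on ZY]
4. ∠KYS = 46°  [△SKY]
5. ∠SYZ = 46°  [K on ray YZ]
6. ∠YSZ = 101°  [△SZY]

∠YSZ = 101°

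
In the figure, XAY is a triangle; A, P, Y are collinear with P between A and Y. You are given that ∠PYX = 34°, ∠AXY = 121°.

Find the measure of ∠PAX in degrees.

∠PAX = 25°

1. ∠AYX = 34°  [P on ray YA]
2. ∠XAY = 25°  [△XAY]
3. ∠PAX = 25°  [P on ray AY]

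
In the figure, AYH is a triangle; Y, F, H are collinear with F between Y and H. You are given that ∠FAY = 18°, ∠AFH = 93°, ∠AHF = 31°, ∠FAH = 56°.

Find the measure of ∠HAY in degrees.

∠HAY = 74°

1. ∠AFY = 87°  [linear pair at F on YH]
2. ∠AHY = 31°  [F on ray HY]
3. ∠AYF = 75°  [△AYF]
4. ∠AYH = 75°  [F on ray YH]
5. ∠HAY = 74°  [△AYH]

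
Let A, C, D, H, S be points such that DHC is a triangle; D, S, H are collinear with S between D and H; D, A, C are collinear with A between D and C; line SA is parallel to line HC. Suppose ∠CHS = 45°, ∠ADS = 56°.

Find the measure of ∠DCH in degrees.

1. ∠CHD = 45°  [S on ray HD]
2. ∠CDH = 56°  [S on DH, A on DC]
3. ∠DCH = 79°  [△DHC]

∠DCH = 79°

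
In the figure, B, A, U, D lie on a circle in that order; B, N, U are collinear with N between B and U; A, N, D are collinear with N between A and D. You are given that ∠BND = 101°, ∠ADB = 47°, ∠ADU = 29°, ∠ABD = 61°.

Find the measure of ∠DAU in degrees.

∠DAU = 32°

1. ∠ANU = 101°  [vertical angles at N]
2. ∠AUB = 47°  [same arc BA]
3. ∠DAU = 32°  [△ANU]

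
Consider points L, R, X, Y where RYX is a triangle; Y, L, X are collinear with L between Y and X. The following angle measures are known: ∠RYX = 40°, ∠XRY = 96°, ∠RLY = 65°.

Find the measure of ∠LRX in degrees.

1. ∠RXY = 44°  [△RYX]
2. ∠RLX = 115°  [linear pair at L on YX]
3. ∠LXR = 44°  [L on ray XY]
4. ∠LRX = 21°  [△RLX]

∠LRX = 21°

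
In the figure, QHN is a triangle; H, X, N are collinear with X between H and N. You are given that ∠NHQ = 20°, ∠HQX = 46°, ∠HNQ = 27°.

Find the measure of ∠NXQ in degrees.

∠NXQ = 66°

1. ∠QHX = 20°  [X on ray HN]
2. ∠HXQ = 114°  [△QHX]
3. ∠NXQ = 66°  [linear pair at X on HN]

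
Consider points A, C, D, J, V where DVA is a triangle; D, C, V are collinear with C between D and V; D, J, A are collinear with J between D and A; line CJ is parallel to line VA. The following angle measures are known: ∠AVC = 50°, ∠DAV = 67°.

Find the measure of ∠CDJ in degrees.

∠CDJ = 63°

1. ∠AVD = 50°  [C on ray VD]
2. ∠ADV = 63°  [△DVA]
3. ∠CDJ = 63°  [C on DV, J on DA]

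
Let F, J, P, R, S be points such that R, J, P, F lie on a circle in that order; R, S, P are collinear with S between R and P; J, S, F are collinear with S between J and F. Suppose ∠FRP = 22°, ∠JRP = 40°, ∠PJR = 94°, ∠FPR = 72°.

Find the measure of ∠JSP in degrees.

1. ∠FJP = 22°  [same arc PF]
2. ∠JPR = 46°  [△RJP]
3. ∠JSP = 112°  [△JSP]

∠JSP = 112°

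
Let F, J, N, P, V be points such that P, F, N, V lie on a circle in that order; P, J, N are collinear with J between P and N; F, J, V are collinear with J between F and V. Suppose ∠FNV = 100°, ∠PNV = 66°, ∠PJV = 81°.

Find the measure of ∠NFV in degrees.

1. ∠NJV = 99°  [linear pair at J on PN]
2. ∠FVN = 15°  [△NJV]
3. ∠NFV = 65°  [△FNV]

∠NFV = 65°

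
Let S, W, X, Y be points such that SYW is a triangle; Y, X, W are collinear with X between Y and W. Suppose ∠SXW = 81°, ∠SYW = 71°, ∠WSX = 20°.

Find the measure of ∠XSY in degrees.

1. ∠SXY = 99°  [linear pair at X on YW]
2. ∠SYX = 71°  [X on ray YW]
3. ∠XSY = 10°  [△SYX]

∠XSY = 10°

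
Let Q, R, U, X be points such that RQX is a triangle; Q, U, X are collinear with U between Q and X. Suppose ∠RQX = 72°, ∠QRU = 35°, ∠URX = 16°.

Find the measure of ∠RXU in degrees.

1. ∠RQU = 72°  [U on ray QX]
2. ∠QUR = 73°  [△RQU]
3. ∠RUX = 107°  [linear pair at U on QX]
4. ∠RXU = 57°  [△RUX]

∠RXU = 57°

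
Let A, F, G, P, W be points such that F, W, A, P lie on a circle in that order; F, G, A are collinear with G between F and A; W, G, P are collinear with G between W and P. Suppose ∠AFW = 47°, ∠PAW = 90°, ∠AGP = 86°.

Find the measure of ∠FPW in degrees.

1. ∠APW = 47°  [same arc WA]
2. ∠AWP = 43°  [△WAP]
3. ∠FGP = 94°  [linear pair at G on FA]
4. ∠AFP = 43°  [same arc AP]
5. ∠FPW = 43°  [△FGP]

∠FPW = 43°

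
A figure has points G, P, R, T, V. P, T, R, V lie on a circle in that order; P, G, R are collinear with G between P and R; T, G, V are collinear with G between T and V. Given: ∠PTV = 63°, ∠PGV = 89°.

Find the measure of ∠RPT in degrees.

∠RPT = 26°

1. ∠PRV = 63°  [same arc PV]
2. ∠RGV = 91°  [linear pair at G on PR]
3. ∠RVT = 26°  [△RGV]
4. ∠RPT = 26°  [same arc TR]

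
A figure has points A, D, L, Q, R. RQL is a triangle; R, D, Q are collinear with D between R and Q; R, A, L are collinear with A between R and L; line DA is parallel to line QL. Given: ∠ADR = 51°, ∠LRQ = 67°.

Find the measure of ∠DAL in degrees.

1. ∠LQR = 51°  [DA∥QL, corresponding at D]
2. ∠QLR = 62°  [△RQL]
3. ∠DAR = 62°  [DA∥QL, corresponding at A]
4. ∠DAL = 118°  [linear pair at A on RL]

∠DAL = 118°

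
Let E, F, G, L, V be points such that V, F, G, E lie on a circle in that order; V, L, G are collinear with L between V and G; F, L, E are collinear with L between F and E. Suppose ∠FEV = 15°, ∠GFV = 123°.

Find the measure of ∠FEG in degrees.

∠FEG = 42°

1. ∠FGV = 15°  [same arc VF]
2. ∠FVG = 42°  [△VFG]
3. ∠FEG = 42°  [same arc FG]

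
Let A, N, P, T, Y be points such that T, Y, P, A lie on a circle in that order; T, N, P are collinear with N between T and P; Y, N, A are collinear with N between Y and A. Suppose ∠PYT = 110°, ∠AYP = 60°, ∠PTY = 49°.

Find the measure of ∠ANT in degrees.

∠ANT = 99°

1. ∠TPY = 21°  [△TYP]
2. ∠ATP = 60°  [same arc PA]
3. ∠TAY = 21°  [same arc TY]
4. ∠ANT = 99°  [△TNA]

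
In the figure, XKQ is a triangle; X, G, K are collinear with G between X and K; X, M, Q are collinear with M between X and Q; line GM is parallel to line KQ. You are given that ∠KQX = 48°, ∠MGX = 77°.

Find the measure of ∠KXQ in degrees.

1. ∠GMX = 48°  [GM∥KQ, corresponding at M]
2. ∠GXM = 55°  [△XGM]
3. ∠KXQ = 55°  [G on XK, M on XQ]

∠KXQ = 55°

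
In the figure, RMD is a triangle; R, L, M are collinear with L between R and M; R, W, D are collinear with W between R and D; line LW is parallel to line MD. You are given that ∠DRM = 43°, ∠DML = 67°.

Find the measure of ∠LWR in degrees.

∠LWR = 70°

1. ∠DMR = 67°  [L on ray MR]
2. ∠MDR = 70°  [△RMD]
3. ∠LWR = 70°  [LW∥MD, corresponding at W]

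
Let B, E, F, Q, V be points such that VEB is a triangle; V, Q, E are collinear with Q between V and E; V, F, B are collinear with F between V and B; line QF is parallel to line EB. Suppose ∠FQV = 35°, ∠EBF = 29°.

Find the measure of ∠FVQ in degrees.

1. ∠BEV = 35°  [QF∥EB, corresponding at Q]
2. ∠EBV = 29°  [F on ray BV]
3. ∠BVE = 116°  [△VEB]
4. ∠FVQ = 116°  [Q on VE, F on VB]

∠FVQ = 116°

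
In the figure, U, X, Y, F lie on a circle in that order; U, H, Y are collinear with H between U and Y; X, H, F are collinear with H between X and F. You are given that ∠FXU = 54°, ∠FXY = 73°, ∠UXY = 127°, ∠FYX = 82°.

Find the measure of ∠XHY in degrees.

1. ∠FYU = 54°  [same arc UF]
2. ∠XFY = 25°  [△XYF]
3. ∠FHY = 101°  [△YHF]
4. ∠UHX = 101°  [vertical angles at H]
5. ∠XHY = 79°  [linear pair at H on UY]

∠XHY = 79°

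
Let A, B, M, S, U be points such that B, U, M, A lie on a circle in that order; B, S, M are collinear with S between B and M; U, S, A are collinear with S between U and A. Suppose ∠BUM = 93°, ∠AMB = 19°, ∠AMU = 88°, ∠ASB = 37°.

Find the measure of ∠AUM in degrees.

∠AUM = 74°

1. ∠BAM = 87°  [cyclic BUMA, opposite ∠U+∠A]
2. ∠ABM = 74°  [△BMA]
3. ∠AUM = 74°  [same arc MA]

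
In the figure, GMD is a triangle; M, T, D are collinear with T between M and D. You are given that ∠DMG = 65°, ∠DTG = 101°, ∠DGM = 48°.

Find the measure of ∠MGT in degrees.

1. ∠GMT = 65°  [T on ray MD]
2. ∠GTM = 79°  [linear pair at T on MD]
3. ∠MGT = 36°  [△GMT]

∠MGT = 36°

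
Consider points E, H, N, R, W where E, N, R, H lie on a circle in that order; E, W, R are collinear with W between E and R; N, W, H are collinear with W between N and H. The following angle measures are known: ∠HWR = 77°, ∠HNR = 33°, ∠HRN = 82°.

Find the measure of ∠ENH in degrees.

1. ∠EWH = 103°  [linear pair at W on ER]
2. ∠HER = 33°  [same arc RH]
3. ∠HEN = 98°  [cyclic ENRH, opposite ∠E+∠R]
4. ∠EHN = 44°  [△EWH]
5. ∠ENH = 38°  [△ENH]

∠ENH = 38°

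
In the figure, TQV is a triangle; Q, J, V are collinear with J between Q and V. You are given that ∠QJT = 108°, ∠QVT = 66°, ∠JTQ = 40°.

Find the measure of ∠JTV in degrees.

∠JTV = 42°

1. ∠TJV = 72°  [linear pair at J on QV]
2. ∠JVT = 66°  [J on ray VQ]
3. ∠JTV = 42°  [△TJV]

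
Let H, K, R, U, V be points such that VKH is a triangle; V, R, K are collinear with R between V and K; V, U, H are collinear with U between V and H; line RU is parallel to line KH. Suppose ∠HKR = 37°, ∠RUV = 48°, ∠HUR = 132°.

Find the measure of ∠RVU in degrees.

1. ∠HKV = 37°  [R on ray KV]
2. ∠KHV = 48°  [RU∥KH, corresponding at U]
3. ∠HVK = 95°  [△VKH]
4. ∠RVU = 95°  [R on VK, U on VH]

∠RVU = 95°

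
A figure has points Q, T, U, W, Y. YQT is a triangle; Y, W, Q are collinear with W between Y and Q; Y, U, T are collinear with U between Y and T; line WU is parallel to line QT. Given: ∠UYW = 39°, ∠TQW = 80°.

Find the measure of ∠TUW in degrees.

1. ∠QYT = 39°  [W on YQ, U on YT]
2. ∠TQY = 80°  [W on ray QY]
3. ∠QTY = 61°  [△YQT]
4. ∠WUY = 61°  [WU∥QT, corresponding at U]
5. ∠TUW = 119°  [linear pair at U on YT]

∠TUW = 119°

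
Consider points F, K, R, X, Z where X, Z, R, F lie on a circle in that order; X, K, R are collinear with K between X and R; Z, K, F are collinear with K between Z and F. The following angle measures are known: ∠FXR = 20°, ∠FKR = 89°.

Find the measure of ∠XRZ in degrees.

1. ∠FZR = 20°  [same arc RF]
2. ∠XKZ = 89°  [vertical angles at K]
3. ∠RKZ = 91°  [linear pair at K on XR]
4. ∠XRZ = 69°  [△ZKR]

∠XRZ = 69°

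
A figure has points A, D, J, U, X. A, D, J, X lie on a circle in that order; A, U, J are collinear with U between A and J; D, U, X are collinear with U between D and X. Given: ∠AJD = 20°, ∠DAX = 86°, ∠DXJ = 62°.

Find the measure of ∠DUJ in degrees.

∠DUJ = 136°

1. ∠DJX = 94°  [cyclic ADJX, opposite ∠A+∠J]
2. ∠JDX = 24°  [△DJX]
3. ∠DUJ = 136°  [△DUJ]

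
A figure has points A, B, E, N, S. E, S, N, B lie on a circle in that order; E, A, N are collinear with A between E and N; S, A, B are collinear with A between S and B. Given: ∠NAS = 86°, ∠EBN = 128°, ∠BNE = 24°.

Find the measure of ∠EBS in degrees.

1. ∠BAE = 86°  [vertical angles at A]
2. ∠BEN = 28°  [△ENB]
3. ∠EBS = 66°  [△EAB]

∠EBS = 66°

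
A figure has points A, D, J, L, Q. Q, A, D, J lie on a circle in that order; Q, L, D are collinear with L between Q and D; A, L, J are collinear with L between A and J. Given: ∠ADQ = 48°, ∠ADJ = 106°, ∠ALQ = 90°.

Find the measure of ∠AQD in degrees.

1. ∠AJQ = 48°  [same arc QA]
2. ∠AQJ = 74°  [cyclic QADJ, opposite ∠Q+∠D]
3. ∠JAQ = 58°  [△QAJ]
4. ∠AQD = 32°  [△QLA]

∠AQD = 32°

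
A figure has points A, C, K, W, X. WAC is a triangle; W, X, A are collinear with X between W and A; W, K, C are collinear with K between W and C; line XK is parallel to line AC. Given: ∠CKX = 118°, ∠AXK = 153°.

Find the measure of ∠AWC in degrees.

1. ∠WKX = 62°  [linear pair at K on WC]
2. ∠KXW = 27°  [linear pair at X on WA]
3. ∠KWX = 91°  [△WXK]
4. ∠AWC = 91°  [X on WA, K on WC]

∠AWC = 91°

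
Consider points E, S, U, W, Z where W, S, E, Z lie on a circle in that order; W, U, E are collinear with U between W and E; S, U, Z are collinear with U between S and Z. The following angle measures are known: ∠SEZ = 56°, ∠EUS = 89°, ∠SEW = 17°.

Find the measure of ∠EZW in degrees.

1. ∠SWZ = 124°  [cyclic WSEZ, opposite ∠W+∠E]
2. ∠WUZ = 89°  [vertical angles at U]
3. ∠SZW = 17°  [same arc WS]
4. ∠WSZ = 39°  [△WSZ]
5. ∠EWZ = 74°  [△WUZ]
6. ∠WEZ = 39°  [same arc WZ]
7. ∠EZW = 67°  [△WEZ]

∠EZW = 67°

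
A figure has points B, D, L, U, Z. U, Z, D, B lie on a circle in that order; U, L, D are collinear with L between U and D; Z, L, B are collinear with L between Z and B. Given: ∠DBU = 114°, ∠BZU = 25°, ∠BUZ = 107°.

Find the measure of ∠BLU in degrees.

1. ∠BDU = 25°  [same arc UB]
2. ∠UBZ = 48°  [△UZB]
3. ∠BUD = 41°  [△UDB]
4. ∠BLU = 91°  [△ULB]

∠BLU = 91°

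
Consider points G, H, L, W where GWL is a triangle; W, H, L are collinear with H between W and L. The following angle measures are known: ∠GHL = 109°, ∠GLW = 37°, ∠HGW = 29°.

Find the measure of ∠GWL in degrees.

∠GWL = 80°

1. ∠GHW = 71°  [linear pair at H on WL]
2. ∠GWH = 80°  [△GWH]
3. ∠GWL = 80°  [H on ray WL]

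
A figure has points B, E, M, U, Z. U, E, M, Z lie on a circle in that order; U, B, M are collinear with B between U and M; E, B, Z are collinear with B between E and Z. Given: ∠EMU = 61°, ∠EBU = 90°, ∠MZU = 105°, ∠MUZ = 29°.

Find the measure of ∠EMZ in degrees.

∠EMZ = 107°

1. ∠MBZ = 90°  [vertical angles at B]
2. ∠UMZ = 46°  [△UMZ]
3. ∠MEZ = 29°  [same arc MZ]
4. ∠EZM = 44°  [△MBZ]
5. ∠EMZ = 107°  [△EMZ]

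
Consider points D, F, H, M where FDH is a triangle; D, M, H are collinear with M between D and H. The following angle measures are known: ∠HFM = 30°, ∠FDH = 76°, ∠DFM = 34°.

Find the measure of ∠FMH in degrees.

∠FMH = 110°

1. ∠FDM = 76°  [M on ray DH]
2. ∠DMF = 70°  [△FDM]
3. ∠FMH = 110°  [linear pair at M on DH]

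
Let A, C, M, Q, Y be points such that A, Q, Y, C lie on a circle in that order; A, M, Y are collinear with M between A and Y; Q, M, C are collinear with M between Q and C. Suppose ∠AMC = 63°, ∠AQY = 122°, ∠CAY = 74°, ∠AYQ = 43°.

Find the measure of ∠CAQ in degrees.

1. ∠QMY = 63°  [vertical angles at M]
2. ∠ACQ = 43°  [△AMC]
3. ∠QAY = 15°  [△AQY]
4. ∠AMQ = 117°  [linear pair at M on AY]
5. ∠AQC = 48°  [△AMQ]
6. ∠CAQ = 89°  [△AQC]

∠CAQ = 89°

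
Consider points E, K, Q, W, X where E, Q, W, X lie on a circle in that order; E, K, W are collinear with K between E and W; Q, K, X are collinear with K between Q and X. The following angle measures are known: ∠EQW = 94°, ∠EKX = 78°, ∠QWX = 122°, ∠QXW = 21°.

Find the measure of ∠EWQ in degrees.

1. ∠QKW = 78°  [vertical angles at K]
2. ∠WQX = 37°  [△QWX]
3. ∠EWQ = 65°  [△QKW]

∠EWQ = 65°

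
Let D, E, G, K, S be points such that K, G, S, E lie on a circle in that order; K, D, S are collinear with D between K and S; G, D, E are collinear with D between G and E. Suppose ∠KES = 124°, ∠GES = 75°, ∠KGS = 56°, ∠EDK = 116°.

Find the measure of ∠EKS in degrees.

1. ∠GKS = 75°  [same arc GS]
2. ∠GSK = 49°  [△KGS]
3. ∠GEK = 49°  [same arc KG]
4. ∠EKS = 15°  [△KDE]

∠EKS = 15°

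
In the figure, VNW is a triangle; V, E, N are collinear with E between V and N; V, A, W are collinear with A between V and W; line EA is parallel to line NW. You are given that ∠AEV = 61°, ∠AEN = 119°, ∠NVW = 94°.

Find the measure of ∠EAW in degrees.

∠EAW = 155°

1. ∠VNW = 61°  [EA∥NW, corresponding at E]
2. ∠NWV = 25°  [△VNW]
3. ∠EAV = 25°  [EA∥NW, corresponding at A]
4. ∠EAW = 155°  [linear pair at A on VW]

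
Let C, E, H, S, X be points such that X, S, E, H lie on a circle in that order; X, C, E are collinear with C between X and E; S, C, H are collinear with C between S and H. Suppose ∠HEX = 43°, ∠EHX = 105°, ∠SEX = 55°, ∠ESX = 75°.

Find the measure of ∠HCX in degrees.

1. ∠EXH = 32°  [△XEH]
2. ∠SHX = 55°  [same arc XS]
3. ∠HCX = 93°  [△XCH]

∠HCX = 93°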